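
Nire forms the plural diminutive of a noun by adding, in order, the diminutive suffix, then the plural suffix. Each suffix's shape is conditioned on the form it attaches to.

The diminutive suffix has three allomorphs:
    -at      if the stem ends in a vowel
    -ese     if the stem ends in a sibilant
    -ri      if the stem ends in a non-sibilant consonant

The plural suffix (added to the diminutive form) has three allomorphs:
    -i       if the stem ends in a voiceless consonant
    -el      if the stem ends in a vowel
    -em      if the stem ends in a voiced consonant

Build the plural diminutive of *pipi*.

pipiati

*pipi*: final sound = /i/, a vowel → -at → *pipiat*.
The diminutive form *pipiat* — final sound /t/ (a voiceless consonant) → -i → *pipiati*.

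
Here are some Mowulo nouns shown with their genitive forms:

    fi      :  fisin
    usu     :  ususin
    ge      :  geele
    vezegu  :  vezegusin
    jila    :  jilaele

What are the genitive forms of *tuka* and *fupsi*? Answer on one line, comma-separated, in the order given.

The alternation tracks the last vowel of the stem — -sin when the last vowel of the stem is a high vowel (*fi*, *usu*, *vezegu*); -ele when the last vowel of the stem is a non-high vowel (*ge*, *jila*).
*tuka*: last vowel = /a/, a non-high vowel → -ele → *tukaele*.
*fupsi*: last vowel = /i/, a high vowel → -sin → *fupsisin*.

tukaele, fupsisin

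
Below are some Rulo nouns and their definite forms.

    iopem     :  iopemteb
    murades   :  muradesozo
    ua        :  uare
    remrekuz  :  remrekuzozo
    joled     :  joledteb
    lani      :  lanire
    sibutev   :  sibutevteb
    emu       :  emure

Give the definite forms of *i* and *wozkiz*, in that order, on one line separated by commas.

Looking at the final sound of each stem: -ozo when the stem ends in a sibilant (*murades*, *remrekuz*); -teb when the stem ends in a non-sibilant consonant (*iopem*, *joled*, *sibutev*); -re when the stem ends in a vowel (*ua*, *lani*, *emu*).
*i*: final sound = /i/, a vowel → -re → *ire*.
*wozkiz* — final sound /z/ (a sibilant) → -ozo → *wozkizozo*.

ire, wozkizozo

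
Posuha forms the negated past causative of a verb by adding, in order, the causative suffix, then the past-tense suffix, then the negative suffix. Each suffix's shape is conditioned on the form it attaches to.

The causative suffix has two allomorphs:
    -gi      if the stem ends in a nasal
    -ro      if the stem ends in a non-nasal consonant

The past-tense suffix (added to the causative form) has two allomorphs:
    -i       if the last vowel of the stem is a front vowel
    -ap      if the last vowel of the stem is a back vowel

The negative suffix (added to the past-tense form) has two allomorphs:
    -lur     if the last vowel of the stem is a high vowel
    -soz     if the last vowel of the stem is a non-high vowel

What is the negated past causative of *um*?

umgiilur

*um* — final consonant /m/ (a nasal) → -gi → *umgi*.
The causative form *umgi*: last vowel = /i/, a front vowel → -i → *umgii*.
The past-tense form *umgii*: last vowel = /i/, a high vowel → -lur → *umgiilur*.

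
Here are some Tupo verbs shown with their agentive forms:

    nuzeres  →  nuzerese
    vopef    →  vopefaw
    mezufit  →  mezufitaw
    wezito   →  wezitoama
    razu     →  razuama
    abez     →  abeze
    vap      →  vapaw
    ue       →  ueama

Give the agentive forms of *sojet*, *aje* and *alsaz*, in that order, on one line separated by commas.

sojetaw, ajeama, alsaze

The suffix is conditioned by the final sound: -e when the stem ends in a sibilant (*nuzeres*, *abez*); -aw when the stem ends in a non-sibilant consonant (*vopef*, *mezufit*, *vap*); -ama when the stem ends in a vowel (*wezito*, *razu*, *ue*).
*sojet* — final sound /t/ (a non-sibilant consonant) → -aw → *sojetaw*.
*aje*: final sound = /e/, a vowel → -ama → *ajeama*.
*alsaz* — final sound /z/ (a sibilant) → -e → *alsaze*.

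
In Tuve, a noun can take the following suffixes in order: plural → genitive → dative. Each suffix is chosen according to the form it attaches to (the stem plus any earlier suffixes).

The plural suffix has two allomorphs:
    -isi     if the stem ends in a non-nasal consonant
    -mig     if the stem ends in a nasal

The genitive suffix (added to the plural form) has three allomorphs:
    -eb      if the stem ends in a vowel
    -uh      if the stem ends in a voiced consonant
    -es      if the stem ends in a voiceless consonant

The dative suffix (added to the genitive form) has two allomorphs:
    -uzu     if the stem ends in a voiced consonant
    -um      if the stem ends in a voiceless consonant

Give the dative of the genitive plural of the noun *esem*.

*esem*: final consonant = /m/, a nasal → -mig → *esemmig*.
The final sound of the plural form *esemmig* is /g/, which is a voiced consonant, so the genitive suffix is -uh, giving *esemmiguh*.
The genitive form *esemmiguh*: final consonant = /h/, voiceless → -um → *esemmiguhum*.

esemmiguhum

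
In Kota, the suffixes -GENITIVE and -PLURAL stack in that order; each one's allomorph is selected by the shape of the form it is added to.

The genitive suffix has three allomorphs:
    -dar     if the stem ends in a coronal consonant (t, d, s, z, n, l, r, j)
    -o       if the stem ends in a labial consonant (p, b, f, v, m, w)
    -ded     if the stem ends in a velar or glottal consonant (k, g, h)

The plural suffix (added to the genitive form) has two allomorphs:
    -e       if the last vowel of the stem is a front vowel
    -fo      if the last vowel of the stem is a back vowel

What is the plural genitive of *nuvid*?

nuviddarfo

*nuvid*: final consonant = /d/, coronal → -dar → *nuviddar*.
Since the last vowel of the genitive form *nuviddar* is /a/ (a back vowel), it takes -fo, giving *nuviddarfo*.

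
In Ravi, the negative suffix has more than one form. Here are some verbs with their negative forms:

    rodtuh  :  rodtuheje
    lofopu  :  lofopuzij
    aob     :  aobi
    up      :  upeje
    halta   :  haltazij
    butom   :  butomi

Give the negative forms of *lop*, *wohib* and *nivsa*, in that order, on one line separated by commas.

lopeje, wohibi, nivsazij

Looking at the final sound of each stem: -eje when the stem ends in a voiceless consonant (*rodtuh*, *up*); -i when the stem ends in a voiced consonant (*aob*, *butom*); -zij when the stem ends in a vowel (*lofopu*, *halta*).
*lop* — final sound /p/ (a voiceless consonant) → -eje → *lopeje*.
Since the final sound of *wohib* is /b/ (a voiced consonant), it takes -i, giving *wohibi*.
*nivsa* — final sound /a/ (a vowel) → -zij → *nivsazij*.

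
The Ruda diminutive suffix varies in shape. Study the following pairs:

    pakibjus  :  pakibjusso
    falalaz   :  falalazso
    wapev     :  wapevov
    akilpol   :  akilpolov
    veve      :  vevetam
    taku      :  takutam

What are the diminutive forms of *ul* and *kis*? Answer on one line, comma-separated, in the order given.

ulov, kisso

The pattern is sibilance of the final sound: -so when the stem ends in a sibilant (*pakibjus*, *falalaz*); -ov when the stem ends in a non-sibilant consonant (*wapev*, *akilpol*); -tam when the stem ends in a vowel (*veve*, *taku*).
*ul* — final sound /l/ (a non-sibilant consonant) → -ov → *ulov*.
Since the final sound of *kis* is /s/ (a sibilant), it takes -so, giving *kisso*.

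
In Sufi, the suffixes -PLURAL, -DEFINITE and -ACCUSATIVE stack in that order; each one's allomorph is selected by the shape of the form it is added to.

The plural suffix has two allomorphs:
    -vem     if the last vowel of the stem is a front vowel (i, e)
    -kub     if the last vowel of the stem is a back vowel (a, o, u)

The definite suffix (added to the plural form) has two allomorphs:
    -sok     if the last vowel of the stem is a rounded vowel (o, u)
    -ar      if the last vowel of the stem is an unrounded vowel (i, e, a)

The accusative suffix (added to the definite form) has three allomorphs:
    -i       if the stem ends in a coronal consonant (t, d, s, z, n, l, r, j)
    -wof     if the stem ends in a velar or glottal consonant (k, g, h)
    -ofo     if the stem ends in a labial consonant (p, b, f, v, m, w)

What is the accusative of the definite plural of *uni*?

Since the last vowel of *uni* is /i/ (a front vowel), it takes -vem, giving *univem*.
The plural form *univem* — last vowel /e/ (an unrounded vowel) → -ar → *univemar*.
The definite form *univemar* — final consonant /r/ (coronal) → -i → *univemari*.

univemari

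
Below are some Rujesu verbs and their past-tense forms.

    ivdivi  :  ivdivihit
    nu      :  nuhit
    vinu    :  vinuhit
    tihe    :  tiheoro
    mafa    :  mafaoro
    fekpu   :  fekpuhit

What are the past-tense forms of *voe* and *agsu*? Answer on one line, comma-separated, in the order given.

voeoro, agsuhit

Looking at the last vowel of each stem: -hit when the last vowel of the stem is a high vowel (*ivdivi*, *nu*, *vinu*, *fekpu*); -oro when the last vowel of the stem is a non-high vowel (*tihe*, *mafa*).
The last vowel of *voe* is /e/, which is a non-high vowel, so the suffix is -oro, giving *voeoro*.
*agsu*: last vowel = /u/, a high vowel → -hit → *agsuhit*.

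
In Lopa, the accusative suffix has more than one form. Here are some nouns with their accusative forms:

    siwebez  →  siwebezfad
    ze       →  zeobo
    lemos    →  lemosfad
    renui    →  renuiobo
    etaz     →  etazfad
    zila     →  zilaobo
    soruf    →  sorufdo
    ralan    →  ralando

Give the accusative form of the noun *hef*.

hefdo

The pattern is sibilance of the final sound: -fad when the stem ends in a sibilant (*siwebez*, *lemos*, *etaz*); -do when the stem ends in a non-sibilant consonant (*soruf*, *ralan*); -obo when the stem ends in a vowel (*ze*, *renui*, *zila*).
*hef* — final sound /f/ (a non-sibilant consonant) → -do → *hefdo*.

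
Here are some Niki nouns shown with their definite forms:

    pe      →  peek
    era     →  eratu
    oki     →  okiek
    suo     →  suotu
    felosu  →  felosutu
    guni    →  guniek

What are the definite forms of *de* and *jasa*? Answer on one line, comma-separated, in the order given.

The alternation tracks the last vowel of the stem — -ek when the last vowel of the stem is a front vowel (*pe*, *oki*, *guni*); -tu when the last vowel of the stem is a back vowel (*era*, *suo*, *felosu*).
The last vowel of *de* is /e/, which is a front vowel, so the suffix is -ek, giving *deek*.
*jasa*: last vowel = /a/, a back vowel → -tu → *jasatu*.

deek, jasatu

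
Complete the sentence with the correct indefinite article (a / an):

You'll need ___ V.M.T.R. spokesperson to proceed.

a

The indefinite article is chosen by the initial *sound* of the following word, not its spelling.
The initialism *V.M.T.R.* is read letter by letter; the first letter, V, is pronounced /viː/, which begins with a consonant sound.
So the article is *a*: You'll need a V.M.T.R. spokesperson to proceed.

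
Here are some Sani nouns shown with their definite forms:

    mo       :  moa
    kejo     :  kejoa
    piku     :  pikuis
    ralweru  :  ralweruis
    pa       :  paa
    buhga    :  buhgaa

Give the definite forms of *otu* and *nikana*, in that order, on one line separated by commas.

The alternation tracks the last vowel of the stem — -is when the last vowel of the stem is a high vowel (*piku*, *ralweru*); -a when the last vowel of the stem is a non-high vowel (*mo*, *kejo*, *pa*, *buhga*).
The last vowel of *otu* is /u/, which is a high vowel, so the suffix is -is, giving *otuis*.
Since the last vowel of *nikana* is /a/ (a non-high vowel), it takes -a, giving *nikanaa*.

otuis, nikanaa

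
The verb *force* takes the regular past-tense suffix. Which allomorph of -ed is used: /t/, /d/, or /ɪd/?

/t/

The stem *force* ends in a voiceless consonant other than /t/.
The -ed suffix is realized as /ɪd/ after /t, d/; as /t/ after other voiceless consonants; and as /d/ after other voiced sounds.
So -ed on *force* is pronounced /t/.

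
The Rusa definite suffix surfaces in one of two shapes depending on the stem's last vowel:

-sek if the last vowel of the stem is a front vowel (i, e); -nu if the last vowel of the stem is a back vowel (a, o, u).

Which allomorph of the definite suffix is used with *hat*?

-nu

The last vowel of *hat* is /a/, which is a back vowel, so the suffix is -nu.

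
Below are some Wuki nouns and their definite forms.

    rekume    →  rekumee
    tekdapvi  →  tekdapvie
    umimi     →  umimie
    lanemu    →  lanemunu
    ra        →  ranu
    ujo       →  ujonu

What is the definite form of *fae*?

faee

The pattern is front/back vowel harmony: -e when the last vowel of the stem is a front vowel (*rekume*, *tekdapvi*, *umimi*); -nu when the last vowel of the stem is a back vowel (*lanemu*, *ra*, *ujo*).
The last vowel of *fae* is /e/, which is a front vowel, so the suffix is -e, giving *faee*.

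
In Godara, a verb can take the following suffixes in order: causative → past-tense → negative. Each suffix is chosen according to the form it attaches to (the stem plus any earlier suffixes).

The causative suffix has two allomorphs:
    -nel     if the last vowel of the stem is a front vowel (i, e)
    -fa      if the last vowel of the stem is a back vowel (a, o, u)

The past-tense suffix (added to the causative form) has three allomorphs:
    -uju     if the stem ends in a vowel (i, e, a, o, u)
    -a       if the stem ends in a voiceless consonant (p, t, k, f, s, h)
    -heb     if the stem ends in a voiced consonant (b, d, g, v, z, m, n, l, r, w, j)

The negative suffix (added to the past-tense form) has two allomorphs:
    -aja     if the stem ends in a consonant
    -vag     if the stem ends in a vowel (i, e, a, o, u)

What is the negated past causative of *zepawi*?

*zepawi*: last vowel = /i/, a front vowel → -nel → *zepawinel*.
The causative form *zepawinel* — final sound /l/ (a voiced consonant) → -heb → *zepawinelheb*.
The final sound of the past-tense form *zepawinelheb* is /b/, which is a consonant, so the negative suffix is -aja, giving *zepawinelhebaja*.

zepawinelhebaja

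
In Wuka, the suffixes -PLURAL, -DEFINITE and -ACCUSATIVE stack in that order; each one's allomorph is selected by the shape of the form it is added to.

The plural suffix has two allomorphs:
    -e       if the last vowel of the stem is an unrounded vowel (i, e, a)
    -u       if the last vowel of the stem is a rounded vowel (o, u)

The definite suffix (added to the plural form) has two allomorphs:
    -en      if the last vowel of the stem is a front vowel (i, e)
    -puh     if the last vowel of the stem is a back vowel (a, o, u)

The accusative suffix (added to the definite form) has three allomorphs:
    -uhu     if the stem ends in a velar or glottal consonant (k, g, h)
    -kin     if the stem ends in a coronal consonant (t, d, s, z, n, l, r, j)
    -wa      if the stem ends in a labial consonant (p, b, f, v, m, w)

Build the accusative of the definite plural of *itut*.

itutupuhuhu

*itut*: last vowel = /u/, a rounded vowel → -u → *itutu*.
The plural form *itutu*: last vowel = /u/, a back vowel → -puh → *itutupuh*.
The final consonant of the definite form *itutupuh* is /h/, which is velar/glottal, so the accusative suffix is -uhu, giving *itutupuhuhu*.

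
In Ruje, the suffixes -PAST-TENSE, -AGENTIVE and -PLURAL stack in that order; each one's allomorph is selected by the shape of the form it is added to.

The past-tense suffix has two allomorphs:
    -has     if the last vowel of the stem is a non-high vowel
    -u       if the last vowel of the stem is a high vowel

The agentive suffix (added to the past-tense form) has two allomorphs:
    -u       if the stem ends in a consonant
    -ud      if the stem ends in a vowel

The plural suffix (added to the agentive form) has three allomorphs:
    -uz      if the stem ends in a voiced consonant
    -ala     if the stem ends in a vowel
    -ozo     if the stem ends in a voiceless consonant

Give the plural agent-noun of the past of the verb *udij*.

*udij* — last vowel /i/ (a high vowel) → -u → *udiju*.
Since the final sound of the past-tense form *udiju* is /u/ (a vowel), it takes -ud, giving *udijuud*.
Since the final sound of the agentive form *udijuud* is /d/ (a voiced consonant), it takes -uz, giving *udijuuduz*.

udijuuduz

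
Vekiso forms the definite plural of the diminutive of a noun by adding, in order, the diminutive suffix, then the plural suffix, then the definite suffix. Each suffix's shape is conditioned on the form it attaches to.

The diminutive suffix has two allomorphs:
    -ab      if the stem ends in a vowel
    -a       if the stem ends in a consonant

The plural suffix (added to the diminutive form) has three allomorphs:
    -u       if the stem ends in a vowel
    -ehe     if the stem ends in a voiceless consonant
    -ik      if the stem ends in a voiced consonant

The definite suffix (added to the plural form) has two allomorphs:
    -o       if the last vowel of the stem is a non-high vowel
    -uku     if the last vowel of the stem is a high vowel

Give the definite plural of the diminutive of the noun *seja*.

sejaabikuku

The final sound of *seja* is /a/, which is a vowel, so the diminutive suffix is -ab, giving *sejaab*.
Since the final sound of the diminutive form *sejaab* is /b/ (a voiced consonant), it takes -ik, giving *sejaabik*.
The plural form *sejaabik*: last vowel = /i/, a high vowel → -uku → *sejaabikuku*.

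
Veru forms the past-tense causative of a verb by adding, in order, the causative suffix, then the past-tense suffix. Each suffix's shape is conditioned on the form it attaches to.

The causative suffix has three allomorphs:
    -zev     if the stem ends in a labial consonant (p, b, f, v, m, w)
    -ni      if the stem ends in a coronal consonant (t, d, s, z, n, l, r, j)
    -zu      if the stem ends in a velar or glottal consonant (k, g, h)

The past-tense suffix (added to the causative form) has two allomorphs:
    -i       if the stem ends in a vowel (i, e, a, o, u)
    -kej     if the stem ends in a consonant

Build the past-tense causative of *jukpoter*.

jukpoternii

The final consonant of *jukpoter* is /r/, which is coronal, so the causative suffix is -ni, giving *jukpoterni*.
The causative form *jukpoterni* — final sound /i/ (a vowel) → -i → *jukpoternii*.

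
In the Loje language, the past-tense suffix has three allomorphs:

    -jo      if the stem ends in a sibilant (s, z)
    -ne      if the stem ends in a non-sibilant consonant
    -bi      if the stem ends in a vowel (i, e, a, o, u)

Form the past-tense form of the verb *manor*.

manorne

*manor* — final sound /r/ (a non-sibilant consonant) → -ne → *manorne*.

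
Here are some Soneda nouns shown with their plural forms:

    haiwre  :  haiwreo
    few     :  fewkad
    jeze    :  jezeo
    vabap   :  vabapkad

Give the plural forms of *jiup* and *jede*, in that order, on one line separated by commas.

jiupkad, jedeo

The pattern is consonant vs. vowel: -kad when the stem ends in a consonant (*few*, *vabap*); -o when the stem ends in a vowel (*haiwre*, *jeze*).
The final sound of *jiup* is /p/, which is a consonant, so the suffix is -kad, giving *jiupkad*.
*jede* — final sound /e/ (a vowel) → -o → *jedeo*.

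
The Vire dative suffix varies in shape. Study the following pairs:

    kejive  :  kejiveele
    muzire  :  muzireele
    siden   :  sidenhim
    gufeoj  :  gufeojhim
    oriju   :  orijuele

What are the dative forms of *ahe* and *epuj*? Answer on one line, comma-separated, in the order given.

aheele, epujhim

Looking at the final sound of each stem: -him when the stem ends in a consonant (*siden*, *gufeoj*); -ele when the stem ends in a vowel (*kejive*, *muzire*, *oriju*).
*ahe*: final sound = /e/, a vowel → -ele → *aheele*.
*epuj* — final sound /j/ (a consonant) → -him → *epujhim*.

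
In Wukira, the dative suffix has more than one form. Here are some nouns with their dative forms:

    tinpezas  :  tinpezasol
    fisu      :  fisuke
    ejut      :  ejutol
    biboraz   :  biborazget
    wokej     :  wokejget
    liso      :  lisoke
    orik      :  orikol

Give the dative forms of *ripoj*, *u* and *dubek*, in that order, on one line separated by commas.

The alternation tracks the final sound of the stem — -ol when the stem ends in a voiceless consonant (*tinpezas*, *ejut*, *orik*); -get when the stem ends in a voiced consonant (*biboraz*, *wokej*); -ke when the stem ends in a vowel (*fisu*, *liso*).
*ripoj* — final sound /j/ (a voiced consonant) → -get → *ripojget*.
The final sound of *u* is /u/, which is a vowel, so the suffix is -ke, giving *uke*.
The final sound of *dubek* is /k/, which is a voiceless consonant, so the suffix is -ol, giving *dubekol*.

ripojget, uke, dubekol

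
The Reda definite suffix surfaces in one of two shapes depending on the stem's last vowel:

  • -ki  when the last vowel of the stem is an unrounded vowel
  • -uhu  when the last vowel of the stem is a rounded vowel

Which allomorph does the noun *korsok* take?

-uhu

The last vowel of *korsok* is /o/, which is a rounded vowel, so the suffix is -uhu.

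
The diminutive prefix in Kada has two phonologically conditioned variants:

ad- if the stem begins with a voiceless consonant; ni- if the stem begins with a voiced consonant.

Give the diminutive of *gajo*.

Since the first consonant of *gajo* is /g/ (voiced), it takes ni-, giving *nigajo*.

nigajo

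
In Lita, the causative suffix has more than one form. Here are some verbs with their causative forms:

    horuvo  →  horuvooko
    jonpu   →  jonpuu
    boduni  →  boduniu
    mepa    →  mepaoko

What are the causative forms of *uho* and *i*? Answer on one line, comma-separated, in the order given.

uhooko, iu

Looking at the last vowel of each stem: -u when the last vowel of the stem is a high vowel (*jonpu*, *boduni*); -oko when the last vowel of the stem is a non-high vowel (*horuvo*, *mepa*).
The last vowel of *uho* is /o/, which is a non-high vowel, so the suffix is -oko, giving *uhooko*.
Since the last vowel of *i* is /i/ (a high vowel), it takes -u, giving *iu*.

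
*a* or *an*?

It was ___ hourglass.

an

The indefinite article is chosen by the initial *sound* of the following word, not its spelling.
*hourglass* begins with the sound /aʊ/ (silent h) — a vowel sound.
So the article is *an*: It was an hourglass.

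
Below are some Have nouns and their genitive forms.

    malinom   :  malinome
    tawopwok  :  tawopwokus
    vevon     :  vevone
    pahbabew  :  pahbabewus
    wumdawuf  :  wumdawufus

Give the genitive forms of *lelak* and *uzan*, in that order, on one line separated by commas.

lelakus, uzane

Looking at the final consonant of each stem: -e when the stem ends in a nasal (*malinom*, *vevon*); -us when the stem ends in a non-nasal consonant (*tawopwok*, *pahbabew*, *wumdawuf*).
*lelak*: final consonant = /k/, non-nasal → -us → *lelakus*.
The final consonant of *uzan* is /n/, which is a nasal, so the suffix is -e, giving *uzane*.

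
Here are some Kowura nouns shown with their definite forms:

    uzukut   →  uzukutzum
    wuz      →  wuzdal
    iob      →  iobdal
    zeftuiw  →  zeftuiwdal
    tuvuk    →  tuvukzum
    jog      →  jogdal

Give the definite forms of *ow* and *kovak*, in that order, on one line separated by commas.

Looking at the final consonant of each stem: -zum when the stem ends in a voiceless consonant (*uzukut*, *tuvuk*); -dal when the stem ends in a voiced consonant (*wuz*, *iob*, *zeftuiw*, *jog*).
*ow*: final consonant = /w/, voiced → -dal → *owdal*.
The final consonant of *kovak* is /k/, which is voiceless, so the suffix is -zum, giving *kovakzum*.

owdal, kovakzum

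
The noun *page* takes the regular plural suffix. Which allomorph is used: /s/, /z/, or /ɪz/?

The stem *page* ends in a sibilant (/s, z, ʃ, ʒ, tʃ, dʒ/).
The plural suffix surfaces as /ɪz/ after sibilants, /s/ after other voiceless consonants, and /z/ after other voiced sounds.
So the plural -s on *page* is pronounced /ɪz/.

/ɪz/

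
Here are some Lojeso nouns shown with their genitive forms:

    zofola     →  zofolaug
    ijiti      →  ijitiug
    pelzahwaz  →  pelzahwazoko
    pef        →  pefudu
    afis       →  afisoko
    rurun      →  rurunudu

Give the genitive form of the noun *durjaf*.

The pattern is sibilance of the final sound: -oko when the stem ends in a sibilant (*pelzahwaz*, *afis*); -udu when the stem ends in a non-sibilant consonant (*pef*, *rurun*); -ug when the stem ends in a vowel (*zofola*, *ijiti*).
*durjaf*: final sound = /f/, a non-sibilant consonant → -udu → *durjafudu*.

durjafudu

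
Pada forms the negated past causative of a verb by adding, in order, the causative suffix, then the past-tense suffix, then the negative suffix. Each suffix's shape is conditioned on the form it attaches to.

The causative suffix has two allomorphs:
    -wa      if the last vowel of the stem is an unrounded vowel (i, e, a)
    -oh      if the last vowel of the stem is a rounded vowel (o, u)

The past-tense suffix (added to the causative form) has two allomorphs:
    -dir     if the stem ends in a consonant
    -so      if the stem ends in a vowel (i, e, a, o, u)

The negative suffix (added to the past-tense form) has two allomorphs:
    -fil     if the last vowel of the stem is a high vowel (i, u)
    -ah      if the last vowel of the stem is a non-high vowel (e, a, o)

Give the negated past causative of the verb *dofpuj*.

The last vowel of *dofpuj* is /u/, which is a rounded vowel, so the causative suffix is -oh, giving *dofpujoh*.
The causative form *dofpujoh*: final sound = /h/, a consonant → -dir → *dofpujohdir*.
The past-tense form *dofpujohdir* — last vowel /i/ (a high vowel) → -fil → *dofpujohdirfil*.

dofpujohdirfil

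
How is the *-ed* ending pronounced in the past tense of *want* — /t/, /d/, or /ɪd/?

/ɪd/

The stem *want* ends in /t/ or /d/.
The -ed suffix is realized as /ɪd/ after /t, d/; as /t/ after other voiceless consonants; and as /d/ after other voiced sounds.
So -ed on *want* is pronounced /ɪd/.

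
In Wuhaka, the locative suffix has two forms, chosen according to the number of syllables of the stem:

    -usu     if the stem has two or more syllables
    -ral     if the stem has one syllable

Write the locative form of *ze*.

With one syllable, *ze* takes -ral → *zeral*.

zeral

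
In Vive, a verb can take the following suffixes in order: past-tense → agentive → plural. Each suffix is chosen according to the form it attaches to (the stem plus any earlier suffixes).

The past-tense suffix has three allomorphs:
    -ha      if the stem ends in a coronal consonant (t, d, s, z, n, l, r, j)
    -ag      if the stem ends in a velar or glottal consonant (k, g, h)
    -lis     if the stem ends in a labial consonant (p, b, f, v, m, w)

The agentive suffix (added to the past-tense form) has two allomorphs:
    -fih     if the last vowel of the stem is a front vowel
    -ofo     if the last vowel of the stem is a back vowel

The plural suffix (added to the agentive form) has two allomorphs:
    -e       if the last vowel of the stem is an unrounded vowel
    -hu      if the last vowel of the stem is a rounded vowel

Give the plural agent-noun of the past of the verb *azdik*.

azdikagofohu

The final consonant of *azdik* is /k/, which is velar/glottal, so the past-tense suffix is -ag, giving *azdikag*.
The past-tense form *azdikag*: last vowel = /a/, a back vowel → -ofo → *azdikagofo*.
The last vowel of the agentive form *azdikagofo* is /o/, which is a rounded vowel, so the plural suffix is -hu, giving *azdikagofohu*.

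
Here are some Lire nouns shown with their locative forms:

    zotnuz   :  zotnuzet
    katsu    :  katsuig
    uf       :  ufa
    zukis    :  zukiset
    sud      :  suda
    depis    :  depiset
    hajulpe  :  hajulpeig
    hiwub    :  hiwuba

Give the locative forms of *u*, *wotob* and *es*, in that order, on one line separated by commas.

The pattern is sibilance of the final sound: -et when the stem ends in a sibilant (*zotnuz*, *zukis*, *depis*); -a when the stem ends in a non-sibilant consonant (*uf*, *sud*, *hiwub*); -ig when the stem ends in a vowel (*katsu*, *hajulpe*).
The final sound of *u* is /u/, which is a vowel, so the suffix is -ig, giving *uig*.
The final sound of *wotob* is /b/, which is a non-sibilant consonant, so the suffix is -a, giving *wotoba*.
The final sound of *es* is /s/, which is a sibilant, so the suffix is -et, giving *eset*.

uig, wotoba, eset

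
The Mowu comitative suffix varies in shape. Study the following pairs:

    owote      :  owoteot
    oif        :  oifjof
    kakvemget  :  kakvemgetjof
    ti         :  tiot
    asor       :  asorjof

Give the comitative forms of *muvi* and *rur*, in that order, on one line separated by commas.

Looking at the final sound of each stem: -jof when the stem ends in a consonant (*oif*, *kakvemget*, *asor*); -ot when the stem ends in a vowel (*owote*, *ti*).
Since the final sound of *muvi* is /i/ (a vowel), it takes -ot, giving *muviot*.
*rur* — final sound /r/ (a consonant) → -jof → *rurjof*.

muviot, rurjof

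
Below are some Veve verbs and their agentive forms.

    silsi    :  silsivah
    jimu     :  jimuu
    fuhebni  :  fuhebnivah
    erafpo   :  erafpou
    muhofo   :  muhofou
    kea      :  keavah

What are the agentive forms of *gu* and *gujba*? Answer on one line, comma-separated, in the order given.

guu, gujbavah

The pattern is rounding harmony: -u when the last vowel of the stem is a rounded vowel (*jimu*, *erafpo*, *muhofo*); -vah when the last vowel of the stem is an unrounded vowel (*silsi*, *fuhebni*, *kea*).
The last vowel of *gu* is /u/, which is a rounded vowel, so the suffix is -u, giving *guu*.
The last vowel of *gujba* is /a/, which is an unrounded vowel, so the suffix is -vah, giving *gujbavah*.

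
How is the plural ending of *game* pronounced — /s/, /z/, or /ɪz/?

The stem *game* ends in a voiced non-sibilant sound.
The plural suffix surfaces as /ɪz/ after sibilants, /s/ after other voiceless consonants, and /z/ after other voiced sounds.
So the plural -s on *game* is pronounced /z/.

/z/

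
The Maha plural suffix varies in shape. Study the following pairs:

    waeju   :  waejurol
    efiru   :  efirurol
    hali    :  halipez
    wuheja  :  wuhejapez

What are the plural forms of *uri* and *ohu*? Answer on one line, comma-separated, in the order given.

The suffix is conditioned by the last vowel: -rol when the last vowel of the stem is a rounded vowel (*waeju*, *efiru*); -pez when the last vowel of the stem is an unrounded vowel (*hali*, *wuheja*).
Since the last vowel of *uri* is /i/ (an unrounded vowel), it takes -pez, giving *uripez*.
Since the last vowel of *ohu* is /u/ (a rounded vowel), it takes -rol, giving *ohurol*.

uripez, ohurol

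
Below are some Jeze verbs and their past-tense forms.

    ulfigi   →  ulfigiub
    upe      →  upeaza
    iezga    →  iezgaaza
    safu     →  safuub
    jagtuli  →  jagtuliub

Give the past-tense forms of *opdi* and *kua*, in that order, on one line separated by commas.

The alternation tracks the last vowel of the stem — -ub when the last vowel of the stem is a high vowel (*ulfigi*, *safu*, *jagtuli*); -aza when the last vowel of the stem is a non-high vowel (*upe*, *iezga*).
*opdi* — last vowel /i/ (a high vowel) → -ub → *opdiub*.
Since the last vowel of *kua* is /a/ (a non-high vowel), it takes -aza, giving *kuaaza*.

opdiub, kuaaza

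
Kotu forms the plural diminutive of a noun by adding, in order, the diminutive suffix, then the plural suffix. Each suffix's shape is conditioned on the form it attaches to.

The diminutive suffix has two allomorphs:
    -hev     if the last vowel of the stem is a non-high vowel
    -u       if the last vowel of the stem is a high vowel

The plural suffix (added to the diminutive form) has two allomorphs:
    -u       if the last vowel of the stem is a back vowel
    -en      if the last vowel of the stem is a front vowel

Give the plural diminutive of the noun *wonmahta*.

The last vowel of *wonmahta* is /a/, which is a non-high vowel, so the diminutive suffix is -hev, giving *wonmahtahev*.
Since the last vowel of the diminutive form *wonmahtahev* is /e/ (a front vowel), it takes -en, giving *wonmahtaheven*.

wonmahtaheven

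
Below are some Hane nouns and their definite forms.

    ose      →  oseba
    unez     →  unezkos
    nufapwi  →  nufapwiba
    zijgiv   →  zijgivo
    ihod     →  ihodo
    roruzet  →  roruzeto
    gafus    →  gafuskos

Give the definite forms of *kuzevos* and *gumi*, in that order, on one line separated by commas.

kuzevoskos, gumiba

Looking at the final sound of each stem: -kos when the stem ends in a sibilant (*unez*, *gafus*); -o when the stem ends in a non-sibilant consonant (*zijgiv*, *ihod*, *roruzet*); -ba when the stem ends in a vowel (*ose*, *nufapwi*).
The final sound of *kuzevos* is /s/, which is a sibilant, so the suffix is -kos, giving *kuzevoskos*.
*gumi*: final sound = /i/, a vowel → -ba → *gumiba*.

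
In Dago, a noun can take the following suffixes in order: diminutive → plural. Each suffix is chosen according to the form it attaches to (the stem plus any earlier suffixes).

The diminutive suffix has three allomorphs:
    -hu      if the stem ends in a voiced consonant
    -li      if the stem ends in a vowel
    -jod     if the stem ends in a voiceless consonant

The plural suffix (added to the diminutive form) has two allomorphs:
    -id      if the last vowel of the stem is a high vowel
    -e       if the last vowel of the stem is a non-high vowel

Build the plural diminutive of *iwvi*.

Since the final sound of *iwvi* is /i/ (a vowel), it takes -li, giving *iwvili*.
Since the last vowel of the diminutive form *iwvili* is /i/ (a high vowel), it takes -id, giving *iwviliid*.

iwviliid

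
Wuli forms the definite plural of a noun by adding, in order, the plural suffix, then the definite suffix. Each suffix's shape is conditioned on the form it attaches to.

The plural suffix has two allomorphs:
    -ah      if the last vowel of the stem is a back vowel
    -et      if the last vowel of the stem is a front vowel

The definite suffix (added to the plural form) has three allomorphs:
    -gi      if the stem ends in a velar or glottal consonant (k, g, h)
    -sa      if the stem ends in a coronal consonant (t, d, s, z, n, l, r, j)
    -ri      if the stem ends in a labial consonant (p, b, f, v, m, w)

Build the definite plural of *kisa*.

*kisa*: last vowel = /a/, a back vowel → -ah → *kisaah*.
The plural form *kisaah* — final consonant /h/ (velar/glottal) → -gi → *kisaahgi*.

kisaahgi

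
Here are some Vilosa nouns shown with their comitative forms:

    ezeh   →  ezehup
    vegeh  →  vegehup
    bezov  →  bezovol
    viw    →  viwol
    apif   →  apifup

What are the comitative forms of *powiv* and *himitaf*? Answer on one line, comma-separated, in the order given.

The pattern is voicing of the final consonant: -up when the stem ends in a voiceless consonant (*ezeh*, *vegeh*, *apif*); -ol when the stem ends in a voiced consonant (*bezov*, *viw*).
The final consonant of *powiv* is /v/, which is voiced, so the suffix is -ol, giving *powivol*.
*himitaf* — final consonant /f/ (voiceless) → -up → *himitafup*.

powivol, himitafup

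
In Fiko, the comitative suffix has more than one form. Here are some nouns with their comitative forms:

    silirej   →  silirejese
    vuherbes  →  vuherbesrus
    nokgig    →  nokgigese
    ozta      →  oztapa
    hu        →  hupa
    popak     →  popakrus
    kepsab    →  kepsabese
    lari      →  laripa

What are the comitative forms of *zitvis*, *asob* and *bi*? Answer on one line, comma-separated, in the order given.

The alternation tracks the final sound of the stem — -rus when the stem ends in a voiceless consonant (*vuherbes*, *popak*); -ese when the stem ends in a voiced consonant (*silirej*, *nokgig*, *kepsab*); -pa when the stem ends in a vowel (*ozta*, *hu*, *lari*).
The final sound of *zitvis* is /s/, which is a voiceless consonant, so the suffix is -rus, giving *zitvisrus*.
Since the final sound of *asob* is /b/ (a voiced consonant), it takes -ese, giving *asobese*.
Since the final sound of *bi* is /i/ (a vowel), it takes -pa, giving *bipa*.

zitvisrus, asobese, bipa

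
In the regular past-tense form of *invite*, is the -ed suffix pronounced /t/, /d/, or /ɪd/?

The stem *invite* ends in /t/ or /d/.
The -ed suffix is realized as /ɪd/ after /t, d/; as /t/ after other voiceless consonants; and as /d/ after other voiced sounds.
So -ed on *invite* is pronounced /ɪd/.

/ɪd/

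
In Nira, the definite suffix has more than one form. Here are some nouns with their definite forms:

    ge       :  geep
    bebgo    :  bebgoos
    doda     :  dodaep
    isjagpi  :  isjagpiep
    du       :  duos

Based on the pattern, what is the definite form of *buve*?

Looking at the last vowel of each stem: -os when the last vowel of the stem is a rounded vowel (*bebgo*, *du*); -ep when the last vowel of the stem is an unrounded vowel (*ge*, *doda*, *isjagpi*).
*buve* — last vowel /e/ (an unrounded vowel) → -ep → *buveep*.

buveep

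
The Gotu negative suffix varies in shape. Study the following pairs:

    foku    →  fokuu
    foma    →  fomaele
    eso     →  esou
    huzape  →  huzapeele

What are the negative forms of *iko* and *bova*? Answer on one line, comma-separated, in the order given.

ikou, bovaele

Looking at the last vowel of each stem: -u when the last vowel of the stem is a rounded vowel (*foku*, *eso*); -ele when the last vowel of the stem is an unrounded vowel (*foma*, *huzape*).
*iko*: last vowel = /o/, a rounded vowel → -u → *ikou*.
*bova*: last vowel = /a/, an unrounded vowel → -ele → *bovaele*.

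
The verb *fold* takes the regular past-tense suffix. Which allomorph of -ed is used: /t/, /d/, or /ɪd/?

/ɪd/

The stem *fold* ends in /t/ or /d/.
The -ed suffix is realized as /ɪd/ after /t, d/; as /t/ after other voiceless consonants; and as /d/ after other voiced sounds.
So -ed on *fold* is pronounced /ɪd/.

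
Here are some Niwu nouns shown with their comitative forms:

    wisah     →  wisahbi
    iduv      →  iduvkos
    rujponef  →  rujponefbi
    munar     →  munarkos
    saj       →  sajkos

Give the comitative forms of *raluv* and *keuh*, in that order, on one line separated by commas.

Looking at the final consonant of each stem: -bi when the stem ends in a voiceless consonant (*wisah*, *rujponef*); -kos when the stem ends in a voiced consonant (*iduv*, *munar*, *saj*).
The final consonant of *raluv* is /v/, which is voiced, so the suffix is -kos, giving *raluvkos*.
The final consonant of *keuh* is /h/, which is voiceless, so the suffix is -bi, giving *keuhbi*.

raluvkos, keuhbi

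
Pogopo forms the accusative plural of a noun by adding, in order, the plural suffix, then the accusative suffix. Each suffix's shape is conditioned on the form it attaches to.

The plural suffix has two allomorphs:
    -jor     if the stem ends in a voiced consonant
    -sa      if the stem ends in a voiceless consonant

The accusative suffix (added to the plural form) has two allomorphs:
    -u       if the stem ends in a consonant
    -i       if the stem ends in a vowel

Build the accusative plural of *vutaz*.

vutazjoru

*vutaz* — final consonant /z/ (voiced) → -jor → *vutazjor*.
The final sound of the plural form *vutazjor* is /r/, which is a consonant, so the accusative suffix is -u, giving *vutazjoru*.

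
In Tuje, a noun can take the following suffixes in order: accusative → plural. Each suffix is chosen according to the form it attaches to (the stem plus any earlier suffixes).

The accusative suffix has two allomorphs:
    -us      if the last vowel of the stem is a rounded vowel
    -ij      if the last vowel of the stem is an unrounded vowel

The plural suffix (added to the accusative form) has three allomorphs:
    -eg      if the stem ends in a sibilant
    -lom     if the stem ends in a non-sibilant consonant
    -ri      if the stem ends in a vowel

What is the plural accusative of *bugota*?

*bugota* — last vowel /a/ (an unrounded vowel) → -ij → *bugotaij*.
The accusative form *bugotaij* — final sound /j/ (a non-sibilant consonant) → -lom → *bugotaijlom*.

bugotaijlom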